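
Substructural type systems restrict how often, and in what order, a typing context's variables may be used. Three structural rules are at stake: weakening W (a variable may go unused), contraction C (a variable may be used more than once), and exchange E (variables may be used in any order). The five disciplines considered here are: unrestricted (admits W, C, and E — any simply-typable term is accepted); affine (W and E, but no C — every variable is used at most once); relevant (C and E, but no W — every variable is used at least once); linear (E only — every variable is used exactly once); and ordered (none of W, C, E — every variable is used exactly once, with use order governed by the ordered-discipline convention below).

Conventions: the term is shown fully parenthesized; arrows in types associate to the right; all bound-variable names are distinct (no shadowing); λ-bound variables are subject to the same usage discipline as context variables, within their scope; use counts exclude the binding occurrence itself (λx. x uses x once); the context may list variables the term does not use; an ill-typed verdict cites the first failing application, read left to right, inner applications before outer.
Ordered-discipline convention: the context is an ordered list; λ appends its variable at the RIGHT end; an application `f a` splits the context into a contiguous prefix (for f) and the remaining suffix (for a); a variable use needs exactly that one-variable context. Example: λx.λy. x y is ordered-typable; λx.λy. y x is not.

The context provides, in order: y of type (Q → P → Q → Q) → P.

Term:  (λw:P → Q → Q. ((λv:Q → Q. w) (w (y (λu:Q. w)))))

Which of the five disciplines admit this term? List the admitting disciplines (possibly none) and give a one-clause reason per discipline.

accepted by: unrestricted
use counts: y: 1; w (λ-bound): 3; v (λ-bound): 0; u (λ-bound): 0
left-to-right use order: w, w, y, w
typing: the term checks, with type (P → Q → Q) → P → Q → Q
ordered: ✗ — repeated use of w ×3; unused: v, u — weakening required
linear: ✗ — repeated use of w ×3; unused: v, u — weakening required
affine: ✗ — repeated use of w ×3
relevant: ✗ — unused: v, u — weakening required
unrestricted: ✓ — simply typable at (P → Q → Q) → P → Q → Q; W, C, E all held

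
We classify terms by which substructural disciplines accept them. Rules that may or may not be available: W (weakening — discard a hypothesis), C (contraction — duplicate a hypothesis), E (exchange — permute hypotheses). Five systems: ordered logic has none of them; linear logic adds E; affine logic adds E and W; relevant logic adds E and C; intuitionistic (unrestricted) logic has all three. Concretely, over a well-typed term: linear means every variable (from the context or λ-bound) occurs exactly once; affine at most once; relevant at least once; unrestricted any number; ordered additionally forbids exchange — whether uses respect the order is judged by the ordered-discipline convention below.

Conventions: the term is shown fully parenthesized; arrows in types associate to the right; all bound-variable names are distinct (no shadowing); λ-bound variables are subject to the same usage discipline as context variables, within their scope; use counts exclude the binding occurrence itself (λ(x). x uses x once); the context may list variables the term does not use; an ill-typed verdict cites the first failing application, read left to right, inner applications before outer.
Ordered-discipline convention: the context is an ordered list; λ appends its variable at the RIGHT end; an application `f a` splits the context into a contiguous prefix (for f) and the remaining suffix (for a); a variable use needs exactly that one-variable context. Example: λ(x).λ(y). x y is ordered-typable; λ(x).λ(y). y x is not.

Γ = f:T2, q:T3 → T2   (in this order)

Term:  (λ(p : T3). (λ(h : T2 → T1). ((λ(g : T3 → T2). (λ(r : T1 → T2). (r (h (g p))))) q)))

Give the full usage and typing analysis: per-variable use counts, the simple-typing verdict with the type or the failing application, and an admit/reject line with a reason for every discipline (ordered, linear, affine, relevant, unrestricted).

variable uses: f ×0; q ×1; p (λ-bound) ×1; h (λ-bound) ×1; g (λ-bound) ×1; r (λ-bound) ×1
order of uses: r, h, g, p, q
typing: well-typed at T3 → (T2 → T1) → (T1 → T2) → T2
ordered ✗ (needs weakening: f unused)
linear ✗ (needs weakening: f unused)
affine ✓ (none of f, q, p, h, g, r used more than once)
relevant ✗ (needs weakening: f unused)
unrestricted ✓ (simply typable at T3 → (T2 → T1) → (T1 → T2) → T2; W, C, E all held)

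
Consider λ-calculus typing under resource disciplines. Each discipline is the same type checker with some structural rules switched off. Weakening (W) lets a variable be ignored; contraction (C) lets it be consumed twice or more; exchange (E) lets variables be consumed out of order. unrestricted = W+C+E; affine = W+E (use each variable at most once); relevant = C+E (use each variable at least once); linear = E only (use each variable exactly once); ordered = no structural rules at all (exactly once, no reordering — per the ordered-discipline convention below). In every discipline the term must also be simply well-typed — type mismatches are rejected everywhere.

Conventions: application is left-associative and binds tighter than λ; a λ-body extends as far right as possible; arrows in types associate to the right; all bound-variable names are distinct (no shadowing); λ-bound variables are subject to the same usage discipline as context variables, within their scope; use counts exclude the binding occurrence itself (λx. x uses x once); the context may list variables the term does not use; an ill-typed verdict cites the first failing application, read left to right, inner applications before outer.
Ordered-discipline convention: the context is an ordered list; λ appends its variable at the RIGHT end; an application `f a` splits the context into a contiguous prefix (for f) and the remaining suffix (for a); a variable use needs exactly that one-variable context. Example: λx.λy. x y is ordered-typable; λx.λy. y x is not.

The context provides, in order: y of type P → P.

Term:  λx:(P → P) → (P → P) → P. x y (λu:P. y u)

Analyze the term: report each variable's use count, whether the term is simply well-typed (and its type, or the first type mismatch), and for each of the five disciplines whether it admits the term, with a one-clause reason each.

usage: y: 2×; x [bound]: 1×; u [bound]: 1×
order of uses: x, y, y, u
typing: the term checks, with type ((P → P) → (P → P) → P) → P
ordered: ✗ — y ×2 used more than once (contraction)
linear: ✗ — y ×2 used more than once (contraction)
affine: ✗ — y ×2 used more than once (contraction)
relevant: ✓ — at least one use each (y, x, u)
unrestricted: ✓ — typability at ((P → P) → (P → P) → P) → P is all that's needed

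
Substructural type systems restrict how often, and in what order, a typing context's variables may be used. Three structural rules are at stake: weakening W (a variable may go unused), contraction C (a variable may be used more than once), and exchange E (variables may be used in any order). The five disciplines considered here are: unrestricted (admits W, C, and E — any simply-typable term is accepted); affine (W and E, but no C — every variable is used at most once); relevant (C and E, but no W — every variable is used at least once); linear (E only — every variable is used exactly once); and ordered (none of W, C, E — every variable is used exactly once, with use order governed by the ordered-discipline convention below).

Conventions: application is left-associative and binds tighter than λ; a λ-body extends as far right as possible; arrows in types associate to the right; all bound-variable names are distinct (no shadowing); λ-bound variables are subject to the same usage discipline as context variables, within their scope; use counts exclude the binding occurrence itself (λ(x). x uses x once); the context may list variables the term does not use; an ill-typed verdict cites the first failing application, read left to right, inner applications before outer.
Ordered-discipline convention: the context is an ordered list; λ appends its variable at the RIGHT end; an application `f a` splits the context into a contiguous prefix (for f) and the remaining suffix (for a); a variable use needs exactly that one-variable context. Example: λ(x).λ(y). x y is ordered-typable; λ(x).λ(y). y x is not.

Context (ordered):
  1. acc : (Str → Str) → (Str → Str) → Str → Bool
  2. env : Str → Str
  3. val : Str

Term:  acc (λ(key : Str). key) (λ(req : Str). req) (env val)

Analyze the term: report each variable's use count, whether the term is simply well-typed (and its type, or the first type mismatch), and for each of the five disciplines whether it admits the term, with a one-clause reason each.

usage: acc: 1×, env: 1×, val: 1×, key (bound): 1×, req (bound): 1×
use order (left to right): acc, key, req, env, val
typing: the term checks, with type Bool
ordered: ✓ — single-use (acc, env, val, key, req), ordered derivation ok
linear: ✓ — acc, env, val, key, req: one use apiece
affine: ✓ — at most one use each (acc, env, val, key, req)
relevant: ✓ — every one of acc, env, val, key, req appears
unrestricted: ✓ — simply typable at Bool; W, C, E all held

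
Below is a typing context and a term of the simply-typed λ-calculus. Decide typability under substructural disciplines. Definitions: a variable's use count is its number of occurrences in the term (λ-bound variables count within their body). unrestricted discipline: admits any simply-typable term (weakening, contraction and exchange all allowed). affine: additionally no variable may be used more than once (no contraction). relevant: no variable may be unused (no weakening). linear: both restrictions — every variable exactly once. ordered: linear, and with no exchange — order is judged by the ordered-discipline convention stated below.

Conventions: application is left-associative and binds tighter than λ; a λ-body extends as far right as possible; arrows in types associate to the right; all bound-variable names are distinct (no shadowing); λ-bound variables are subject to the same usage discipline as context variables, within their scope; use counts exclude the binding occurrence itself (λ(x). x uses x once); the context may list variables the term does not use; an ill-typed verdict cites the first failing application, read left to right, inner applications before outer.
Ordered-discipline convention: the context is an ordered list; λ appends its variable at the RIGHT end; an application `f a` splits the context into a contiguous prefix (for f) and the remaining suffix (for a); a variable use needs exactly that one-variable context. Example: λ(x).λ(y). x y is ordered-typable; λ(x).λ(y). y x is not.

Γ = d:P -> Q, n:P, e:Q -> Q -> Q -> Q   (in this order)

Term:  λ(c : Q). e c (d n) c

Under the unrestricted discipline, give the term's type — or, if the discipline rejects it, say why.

term : Q -> Q
use counts: d: 1, n: 1, e: 1, c (bound): 2
order of uses: e, c, d, n, c
typing: well-typed at Q -> Q
summary: ordered ✗ · linear ✗ · affine ✗ · relevant ✓ · unrestricted ✓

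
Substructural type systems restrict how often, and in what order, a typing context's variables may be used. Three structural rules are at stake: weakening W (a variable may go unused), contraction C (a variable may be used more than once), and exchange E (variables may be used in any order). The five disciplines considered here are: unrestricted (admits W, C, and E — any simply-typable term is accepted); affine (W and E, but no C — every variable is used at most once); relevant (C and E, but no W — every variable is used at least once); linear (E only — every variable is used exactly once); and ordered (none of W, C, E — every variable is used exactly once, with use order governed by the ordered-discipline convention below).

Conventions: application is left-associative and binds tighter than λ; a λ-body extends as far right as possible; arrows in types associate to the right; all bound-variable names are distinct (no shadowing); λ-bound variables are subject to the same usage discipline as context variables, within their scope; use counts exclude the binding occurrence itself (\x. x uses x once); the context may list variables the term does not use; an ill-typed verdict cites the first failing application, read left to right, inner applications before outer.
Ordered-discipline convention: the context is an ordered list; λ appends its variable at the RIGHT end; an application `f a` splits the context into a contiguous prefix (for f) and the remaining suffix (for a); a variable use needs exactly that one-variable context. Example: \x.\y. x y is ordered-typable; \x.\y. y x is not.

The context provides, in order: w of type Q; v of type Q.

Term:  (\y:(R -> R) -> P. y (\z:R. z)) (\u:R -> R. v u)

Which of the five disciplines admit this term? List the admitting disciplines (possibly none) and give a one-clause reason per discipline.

admitting disciplines: none
variable uses: w ×0, v ×1, y (λ-bound) ×1, z (λ-bound) ×1, u (λ-bound) ×1
uses in reading order: y, z, v, u
typing: ill-typed: non-function type Q applied to an argument
ordered: ✗ — a type mismatch blocks all five
linear: ✗ — the type mismatch rejects it
affine: ✗ — not simply typable
relevant: ✗ — fails simple typing
unrestricted: ✗ — a type mismatch blocks all five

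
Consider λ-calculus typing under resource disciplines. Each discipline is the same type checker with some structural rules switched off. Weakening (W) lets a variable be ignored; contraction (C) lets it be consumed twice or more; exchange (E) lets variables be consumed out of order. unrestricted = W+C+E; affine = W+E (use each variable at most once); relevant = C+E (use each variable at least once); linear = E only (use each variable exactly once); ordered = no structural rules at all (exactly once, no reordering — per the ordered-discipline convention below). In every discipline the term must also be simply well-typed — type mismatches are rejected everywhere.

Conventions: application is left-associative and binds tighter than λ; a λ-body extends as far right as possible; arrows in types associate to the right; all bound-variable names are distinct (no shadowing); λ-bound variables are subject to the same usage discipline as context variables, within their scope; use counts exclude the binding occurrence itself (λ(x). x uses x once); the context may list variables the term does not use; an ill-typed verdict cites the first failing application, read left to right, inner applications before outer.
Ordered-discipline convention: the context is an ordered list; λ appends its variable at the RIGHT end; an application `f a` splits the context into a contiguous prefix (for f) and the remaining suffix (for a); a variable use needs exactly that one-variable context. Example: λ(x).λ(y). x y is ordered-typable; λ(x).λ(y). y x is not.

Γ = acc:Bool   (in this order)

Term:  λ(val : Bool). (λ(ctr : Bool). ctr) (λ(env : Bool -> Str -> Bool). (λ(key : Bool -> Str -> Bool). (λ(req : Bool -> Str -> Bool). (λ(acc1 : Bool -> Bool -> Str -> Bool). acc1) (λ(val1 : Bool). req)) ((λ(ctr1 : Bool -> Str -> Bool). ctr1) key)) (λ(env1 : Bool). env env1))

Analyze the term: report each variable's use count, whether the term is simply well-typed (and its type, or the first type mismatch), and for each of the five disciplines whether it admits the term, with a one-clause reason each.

use counts: acc=0, val [bound]=0, ctr [bound]=1, env [bound]=1, key [bound]=1, req [bound]=1, acc1 [bound]=1, val1 [bound]=0, ctr1 [bound]=1, env1 [bound]=1
order of uses: ctr, acc1, req, ctr1, key, env, env1
typing: ill-typed: an argument (Bool -> Str -> Bool) -> Bool -> Bool -> Str -> Bool mismatches the expected Bool
ordered: ✗ — fails simple typing
linear: ✗ — a type mismatch blocks all five
affine: ✗ — the type mismatch rejects it
relevant: ✗ — not simply typable
unrestricted: ✗ — fails simple typing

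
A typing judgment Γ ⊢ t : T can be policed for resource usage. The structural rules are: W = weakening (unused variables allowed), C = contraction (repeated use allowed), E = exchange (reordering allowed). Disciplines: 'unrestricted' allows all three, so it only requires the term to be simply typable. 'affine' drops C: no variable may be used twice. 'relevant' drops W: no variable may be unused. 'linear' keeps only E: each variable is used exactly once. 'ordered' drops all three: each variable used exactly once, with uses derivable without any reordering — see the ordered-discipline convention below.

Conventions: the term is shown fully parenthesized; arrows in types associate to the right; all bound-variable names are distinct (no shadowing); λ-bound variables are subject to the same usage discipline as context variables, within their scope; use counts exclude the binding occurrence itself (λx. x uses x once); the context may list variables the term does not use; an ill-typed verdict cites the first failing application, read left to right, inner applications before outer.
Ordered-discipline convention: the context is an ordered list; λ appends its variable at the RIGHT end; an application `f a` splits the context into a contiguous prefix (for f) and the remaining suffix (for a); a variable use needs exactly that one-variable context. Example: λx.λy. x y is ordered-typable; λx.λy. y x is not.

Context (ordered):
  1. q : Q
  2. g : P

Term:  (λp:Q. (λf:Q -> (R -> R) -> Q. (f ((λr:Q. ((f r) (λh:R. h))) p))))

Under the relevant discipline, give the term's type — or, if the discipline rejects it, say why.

not well-typed under relevant — unused: q, g — weakening required
counts: q: 0×; g: 0×; p (λ-bound): 1×; f (λ-bound): 2×; r (λ-bound): 1×; h (λ-bound): 1×
left-to-right use order: f, f, r, h, p
typing: well-typed at Q -> (Q -> (R -> R) -> Q) -> (R -> R) -> Q
across the five disciplines: ordered ✗ | linear ✗ | affine ✗ | relevant ✗ | unrestricted ✓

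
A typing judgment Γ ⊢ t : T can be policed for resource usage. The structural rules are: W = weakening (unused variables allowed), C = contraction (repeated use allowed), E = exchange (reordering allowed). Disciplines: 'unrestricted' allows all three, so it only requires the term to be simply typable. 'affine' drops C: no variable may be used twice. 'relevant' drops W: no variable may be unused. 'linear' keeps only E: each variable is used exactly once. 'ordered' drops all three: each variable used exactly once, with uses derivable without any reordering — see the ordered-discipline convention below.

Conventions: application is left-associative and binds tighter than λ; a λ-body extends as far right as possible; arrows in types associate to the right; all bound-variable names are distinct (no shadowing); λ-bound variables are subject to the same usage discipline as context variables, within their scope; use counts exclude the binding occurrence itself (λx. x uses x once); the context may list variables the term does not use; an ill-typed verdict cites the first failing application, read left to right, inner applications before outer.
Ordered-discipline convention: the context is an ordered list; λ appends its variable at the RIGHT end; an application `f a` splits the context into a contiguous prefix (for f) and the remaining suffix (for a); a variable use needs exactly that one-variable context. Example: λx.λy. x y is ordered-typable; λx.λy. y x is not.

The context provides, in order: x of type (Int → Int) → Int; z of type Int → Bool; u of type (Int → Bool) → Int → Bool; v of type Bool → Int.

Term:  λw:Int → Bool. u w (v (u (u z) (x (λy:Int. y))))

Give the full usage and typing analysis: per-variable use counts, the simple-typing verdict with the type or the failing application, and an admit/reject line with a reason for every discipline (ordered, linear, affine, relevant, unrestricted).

usage: x: 1×, z: 1×, u: 3×, v: 1×, w (λ-bound): 1×, y (λ-bound): 1×
order of uses: u, w, v, u, u, z, x, y
typing: ✓ — (Int → Bool) → Bool
ordered: ✗ — repeated use of u ×3
linear: ✗ — repeated use of u ×3
affine: ✗ — repeated use of u ×3
relevant: ✓ — none of x, z, u, v, w, y goes unused
unrestricted: ✓ — typability at (Int → Bool) → Bool is all that's needed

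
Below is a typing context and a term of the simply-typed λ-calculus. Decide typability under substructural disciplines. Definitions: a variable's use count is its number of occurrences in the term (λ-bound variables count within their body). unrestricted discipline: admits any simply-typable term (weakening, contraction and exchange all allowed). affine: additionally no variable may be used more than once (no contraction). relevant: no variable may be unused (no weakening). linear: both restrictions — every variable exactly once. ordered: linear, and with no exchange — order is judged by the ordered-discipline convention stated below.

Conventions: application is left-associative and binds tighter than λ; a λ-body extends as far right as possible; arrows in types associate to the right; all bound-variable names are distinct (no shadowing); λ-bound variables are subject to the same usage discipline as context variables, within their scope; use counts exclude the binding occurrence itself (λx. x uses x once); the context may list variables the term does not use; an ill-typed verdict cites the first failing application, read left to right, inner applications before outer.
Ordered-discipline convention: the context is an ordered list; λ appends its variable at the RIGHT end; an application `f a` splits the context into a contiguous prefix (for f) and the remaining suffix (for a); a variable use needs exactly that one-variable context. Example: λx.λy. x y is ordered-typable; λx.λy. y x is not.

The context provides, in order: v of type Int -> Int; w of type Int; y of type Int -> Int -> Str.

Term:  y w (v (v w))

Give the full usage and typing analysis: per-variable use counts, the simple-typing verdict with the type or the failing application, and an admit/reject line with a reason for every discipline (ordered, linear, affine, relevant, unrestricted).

variable uses: v: 2×, w: 2×, y: 1×
left-to-right use order: y, w, v, v, w
typing: well-typed at Str
ordered ✗ (repeated use of v ×2, w ×2)
linear ✗ (repeated use of v ×2, w ×2)
affine ✗ (repeated use of v ×2, w ×2)
relevant ✓ (v, w, y: all used, weakening unneeded)
unrestricted ✓ (typability at Str is all that's needed)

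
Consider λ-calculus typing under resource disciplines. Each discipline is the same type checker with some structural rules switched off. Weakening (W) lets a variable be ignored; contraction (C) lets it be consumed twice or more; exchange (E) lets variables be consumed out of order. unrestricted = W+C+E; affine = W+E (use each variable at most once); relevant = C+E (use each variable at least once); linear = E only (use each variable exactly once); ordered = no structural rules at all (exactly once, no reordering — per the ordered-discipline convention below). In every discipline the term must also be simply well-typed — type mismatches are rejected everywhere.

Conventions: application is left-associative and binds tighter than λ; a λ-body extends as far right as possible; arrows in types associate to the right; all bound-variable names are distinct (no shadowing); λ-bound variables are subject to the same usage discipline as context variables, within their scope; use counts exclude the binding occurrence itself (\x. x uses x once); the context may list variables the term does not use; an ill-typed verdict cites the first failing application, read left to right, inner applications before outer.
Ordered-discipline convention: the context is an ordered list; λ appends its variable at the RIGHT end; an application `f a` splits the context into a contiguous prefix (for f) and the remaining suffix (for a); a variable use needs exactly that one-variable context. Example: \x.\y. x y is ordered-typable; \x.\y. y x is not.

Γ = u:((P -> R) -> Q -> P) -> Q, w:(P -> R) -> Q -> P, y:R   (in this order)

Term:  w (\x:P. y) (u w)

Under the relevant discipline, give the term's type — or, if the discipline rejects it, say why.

not well-typed under relevant — x never used (weakening)
use counts: u=1; w=2; y=1; x (λ-bound)=0
uses in reading order: w, y, u, w
typing: well-typed — term : P
per-discipline verdicts: ordered ✗ | linear ✗ | affine ✗ | relevant ✗ | unrestricted ✓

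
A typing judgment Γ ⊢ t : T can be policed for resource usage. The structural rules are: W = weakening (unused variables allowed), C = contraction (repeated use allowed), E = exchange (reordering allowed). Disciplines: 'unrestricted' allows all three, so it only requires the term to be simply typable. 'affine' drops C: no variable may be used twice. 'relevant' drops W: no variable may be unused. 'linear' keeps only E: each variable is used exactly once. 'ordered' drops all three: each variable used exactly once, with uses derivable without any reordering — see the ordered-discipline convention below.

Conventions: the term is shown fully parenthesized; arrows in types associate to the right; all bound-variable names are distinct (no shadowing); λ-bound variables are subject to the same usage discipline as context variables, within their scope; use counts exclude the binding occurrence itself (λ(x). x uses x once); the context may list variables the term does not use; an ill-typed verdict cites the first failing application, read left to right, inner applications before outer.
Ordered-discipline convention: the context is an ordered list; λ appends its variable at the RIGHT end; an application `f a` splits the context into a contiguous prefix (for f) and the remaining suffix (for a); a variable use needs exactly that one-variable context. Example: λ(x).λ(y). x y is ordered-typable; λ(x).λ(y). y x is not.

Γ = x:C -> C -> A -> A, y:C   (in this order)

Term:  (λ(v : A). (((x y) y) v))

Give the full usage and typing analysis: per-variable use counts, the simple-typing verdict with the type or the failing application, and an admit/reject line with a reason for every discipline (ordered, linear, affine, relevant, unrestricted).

counts: x=1, y=2, v (bound)=1
left-to-right use order: x, y, y, v
typing: the term checks, with type A -> A
ordered ✗ (needs contraction — y ×2)
linear ✗ (needs contraction — y ×2)
affine ✗ (needs contraction — y ×2)
relevant ✓ (none of x, y, v goes unused)
unrestricted ✓ (simply typable at A -> A; W, C, E all held)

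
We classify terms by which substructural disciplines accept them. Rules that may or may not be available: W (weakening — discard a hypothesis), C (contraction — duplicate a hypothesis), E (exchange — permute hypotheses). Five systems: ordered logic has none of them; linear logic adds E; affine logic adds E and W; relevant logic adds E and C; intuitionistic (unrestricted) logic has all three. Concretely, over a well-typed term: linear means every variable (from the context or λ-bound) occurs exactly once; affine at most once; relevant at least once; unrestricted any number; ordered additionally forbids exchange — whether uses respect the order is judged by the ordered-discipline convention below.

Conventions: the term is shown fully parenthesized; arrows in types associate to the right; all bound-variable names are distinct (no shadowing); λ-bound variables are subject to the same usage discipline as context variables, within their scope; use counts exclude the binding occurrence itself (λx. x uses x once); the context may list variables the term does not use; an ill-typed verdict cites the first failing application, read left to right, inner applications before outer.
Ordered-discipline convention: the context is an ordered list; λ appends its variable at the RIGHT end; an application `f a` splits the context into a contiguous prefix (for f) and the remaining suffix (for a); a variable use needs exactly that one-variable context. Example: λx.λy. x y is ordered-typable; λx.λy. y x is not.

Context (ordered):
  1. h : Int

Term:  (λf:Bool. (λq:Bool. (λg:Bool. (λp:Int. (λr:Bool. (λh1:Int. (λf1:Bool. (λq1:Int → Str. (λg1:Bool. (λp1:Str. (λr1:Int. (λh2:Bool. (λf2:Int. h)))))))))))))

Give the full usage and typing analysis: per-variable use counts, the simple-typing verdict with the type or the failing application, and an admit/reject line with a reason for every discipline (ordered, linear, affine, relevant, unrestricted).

usage: h=1, f (λ-bound)=0, q (λ-bound)=0, g (λ-bound)=0, p (λ-bound)=0, r (λ-bound)=0, h1 (λ-bound)=0, f1 (λ-bound)=0, q1 (λ-bound)=0, g1 (λ-bound)=0, p1 (λ-bound)=0, r1 (λ-bound)=0, h2 (λ-bound)=0, f2 (λ-bound)=0
left-to-right use order: h
typing: ✓ — Bool → Bool → Bool → Int → Bool → Int → Bool → (Int → Str) → Bool → Str → Int → Bool → Int → Int
ordered: ✗, f, q, g, p, r, h1, f1, q1, g1, p1, r1, h2, f2 left unused
linear: ✗, f, q, g, p, r, h1, f1, q1, g1, p1, r1, h2, f2 left unused
affine: ✓, at most one use each (h, f, q, g, p, r, h1, f1, q1, g1, p1, r1, h2, f2)
relevant: ✗, f, q, g, p, r, h1, f1, q1, g1, p1, r1, h2, f2 left unused
unrestricted: ✓, simply typable at Bool → Bool → Bool → Int → Bool → Int → Bool → (Int → Str) → Bool → Str → Int → Bool → Int → Int; W, C, E all held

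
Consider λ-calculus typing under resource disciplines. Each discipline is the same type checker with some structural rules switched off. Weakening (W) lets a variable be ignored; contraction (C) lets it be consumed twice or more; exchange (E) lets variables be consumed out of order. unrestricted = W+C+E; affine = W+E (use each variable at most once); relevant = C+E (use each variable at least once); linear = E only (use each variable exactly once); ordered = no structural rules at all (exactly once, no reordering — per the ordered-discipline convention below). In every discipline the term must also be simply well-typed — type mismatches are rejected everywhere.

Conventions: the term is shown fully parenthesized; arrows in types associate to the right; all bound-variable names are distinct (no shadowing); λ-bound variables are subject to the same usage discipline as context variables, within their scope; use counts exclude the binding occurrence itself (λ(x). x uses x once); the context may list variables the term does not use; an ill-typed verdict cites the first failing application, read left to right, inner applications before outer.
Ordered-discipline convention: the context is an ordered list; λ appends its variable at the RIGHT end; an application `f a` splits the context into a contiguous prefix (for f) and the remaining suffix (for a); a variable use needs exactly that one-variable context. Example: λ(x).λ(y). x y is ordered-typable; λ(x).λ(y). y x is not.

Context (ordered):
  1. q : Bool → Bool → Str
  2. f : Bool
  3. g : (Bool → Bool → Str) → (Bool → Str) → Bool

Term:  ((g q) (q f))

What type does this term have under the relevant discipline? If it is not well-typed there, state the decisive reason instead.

term : Bool
use counts: q: 2; f: 1; g: 1
left-to-right use order: g, q, q, f
typing: well-typed at Bool
per-discipline verdicts: ordered ✗, linear ✗, affine ✗, relevant ✓, unrestricted ✓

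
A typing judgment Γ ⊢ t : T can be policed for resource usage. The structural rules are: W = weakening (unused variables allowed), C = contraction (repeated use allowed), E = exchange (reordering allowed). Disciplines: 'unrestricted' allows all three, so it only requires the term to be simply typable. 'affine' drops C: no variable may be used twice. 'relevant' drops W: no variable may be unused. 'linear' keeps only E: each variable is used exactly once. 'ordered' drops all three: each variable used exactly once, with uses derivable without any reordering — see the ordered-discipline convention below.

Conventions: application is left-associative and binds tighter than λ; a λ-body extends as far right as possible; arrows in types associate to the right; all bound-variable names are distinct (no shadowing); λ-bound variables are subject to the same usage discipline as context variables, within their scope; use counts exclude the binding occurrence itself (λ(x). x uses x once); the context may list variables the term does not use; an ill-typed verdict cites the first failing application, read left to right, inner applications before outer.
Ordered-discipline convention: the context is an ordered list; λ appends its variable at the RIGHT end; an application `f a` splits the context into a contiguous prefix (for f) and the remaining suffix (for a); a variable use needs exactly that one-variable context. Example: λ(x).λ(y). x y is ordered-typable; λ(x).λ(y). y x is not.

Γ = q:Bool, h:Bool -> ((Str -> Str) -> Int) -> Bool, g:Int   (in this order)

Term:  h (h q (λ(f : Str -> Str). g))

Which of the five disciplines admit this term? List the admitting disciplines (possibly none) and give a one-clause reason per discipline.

accepted by: unrestricted
variable uses: q: 1×, h: 2×, g: 1×, f (λ-bound): 0×
use order (left to right): h, h, q, g
typing: ✓ — ((Str -> Str) -> Int) -> Bool
ordered ✗ (h ×2 used more than once (contraction); needs weakening: f unused)
linear ✗ (h ×2 used more than once (contraction); needs weakening: f unused)
affine ✗ (h ×2 used more than once (contraction))
relevant ✗ (needs weakening: f unused)
unrestricted ✓ (type-checks (((Str -> Str) -> Int) -> Bool) and nothing is barred)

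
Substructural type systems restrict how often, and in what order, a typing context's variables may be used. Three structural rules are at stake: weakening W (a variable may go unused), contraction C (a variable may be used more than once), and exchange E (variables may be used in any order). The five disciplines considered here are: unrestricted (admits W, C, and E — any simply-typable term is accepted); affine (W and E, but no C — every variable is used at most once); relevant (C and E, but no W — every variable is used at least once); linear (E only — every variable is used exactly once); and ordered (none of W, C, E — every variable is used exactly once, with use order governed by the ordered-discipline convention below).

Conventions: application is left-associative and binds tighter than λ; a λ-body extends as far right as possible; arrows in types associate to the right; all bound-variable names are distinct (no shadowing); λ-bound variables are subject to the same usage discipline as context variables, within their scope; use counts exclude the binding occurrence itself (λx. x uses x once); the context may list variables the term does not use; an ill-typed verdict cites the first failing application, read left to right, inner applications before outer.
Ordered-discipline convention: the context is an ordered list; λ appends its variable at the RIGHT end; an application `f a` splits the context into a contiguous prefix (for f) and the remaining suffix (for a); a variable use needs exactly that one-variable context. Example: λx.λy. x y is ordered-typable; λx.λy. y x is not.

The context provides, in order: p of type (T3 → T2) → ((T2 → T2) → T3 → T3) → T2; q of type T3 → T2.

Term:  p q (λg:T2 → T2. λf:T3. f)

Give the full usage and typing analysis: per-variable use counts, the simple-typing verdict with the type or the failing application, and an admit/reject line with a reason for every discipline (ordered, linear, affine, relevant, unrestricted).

counts: p: 1×, q: 1×, g (λ-bound): 0×, f (λ-bound): 1×
uses in reading order: p, q, f
typing: well-typed at T2
ordered: ✗, needs weakening: g unused
linear: ✗, needs weakening: g unused
affine: ✓, p, q, g, f: no repeats, contraction unneeded
relevant: ✗, needs weakening: g unused
unrestricted: ✓, well-typed at T2; no restrictions here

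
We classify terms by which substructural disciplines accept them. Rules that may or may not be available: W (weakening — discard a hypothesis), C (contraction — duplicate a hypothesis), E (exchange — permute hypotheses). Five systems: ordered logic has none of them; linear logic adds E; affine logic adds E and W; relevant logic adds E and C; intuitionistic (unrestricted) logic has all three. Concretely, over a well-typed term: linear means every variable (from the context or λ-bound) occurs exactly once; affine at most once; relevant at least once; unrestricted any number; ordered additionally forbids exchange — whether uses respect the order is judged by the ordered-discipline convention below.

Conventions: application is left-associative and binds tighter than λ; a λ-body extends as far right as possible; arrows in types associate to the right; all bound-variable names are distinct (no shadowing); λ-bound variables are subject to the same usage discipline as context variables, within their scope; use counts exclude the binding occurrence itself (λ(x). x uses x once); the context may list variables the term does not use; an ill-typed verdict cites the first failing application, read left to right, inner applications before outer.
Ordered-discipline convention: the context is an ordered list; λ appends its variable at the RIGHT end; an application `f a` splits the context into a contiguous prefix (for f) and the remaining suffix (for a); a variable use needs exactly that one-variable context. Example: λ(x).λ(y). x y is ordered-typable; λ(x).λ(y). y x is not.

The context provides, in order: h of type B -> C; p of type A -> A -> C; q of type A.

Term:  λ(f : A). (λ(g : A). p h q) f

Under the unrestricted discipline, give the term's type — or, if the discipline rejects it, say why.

not well-typed under unrestricted — not simply typable
variable uses: h: 1×; p: 1×; q: 1×; f (bound): 1×; g (bound): 0×
left-to-right use order: p, h, q, f
typing: ill-typed: an application expects A but receives B -> C
across the five disciplines: ordered ✗ | linear ✗ | affine ✗ | relevant ✗ | unrestricted ✗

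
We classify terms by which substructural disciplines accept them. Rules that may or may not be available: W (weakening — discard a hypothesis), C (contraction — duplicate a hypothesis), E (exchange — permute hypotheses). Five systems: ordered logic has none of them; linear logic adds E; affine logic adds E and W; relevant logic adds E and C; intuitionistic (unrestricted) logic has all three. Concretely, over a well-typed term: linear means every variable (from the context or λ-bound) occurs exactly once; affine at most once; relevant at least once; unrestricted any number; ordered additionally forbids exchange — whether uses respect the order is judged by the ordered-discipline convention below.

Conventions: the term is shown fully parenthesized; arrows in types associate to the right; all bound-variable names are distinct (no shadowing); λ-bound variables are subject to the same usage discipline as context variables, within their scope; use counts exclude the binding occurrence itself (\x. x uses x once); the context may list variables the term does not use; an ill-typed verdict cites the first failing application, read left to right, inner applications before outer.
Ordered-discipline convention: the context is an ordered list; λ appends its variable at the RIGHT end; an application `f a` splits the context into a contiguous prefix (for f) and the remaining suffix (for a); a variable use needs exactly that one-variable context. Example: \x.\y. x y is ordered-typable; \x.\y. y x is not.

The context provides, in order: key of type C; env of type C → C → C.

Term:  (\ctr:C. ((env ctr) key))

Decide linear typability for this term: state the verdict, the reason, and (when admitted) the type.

yes — single use per variable (key, env, ctr); term : C → C
variable uses: key: 1×; env: 1×; ctr [bound]: 1×
uses in reading order: env, ctr, key
typing: well-typed at C → C
per-discipline verdicts: ordered ✗, linear ✓, affine ✓, relevant ✓, unrestricted ✓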